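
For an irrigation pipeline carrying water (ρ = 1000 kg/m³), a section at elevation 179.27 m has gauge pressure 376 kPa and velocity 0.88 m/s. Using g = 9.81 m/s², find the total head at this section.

h ≈ 217.64 m

Pressure head ψ = P/(ρg) = 376×1000 / (1000 × 9.81) = 38.33 m.
Velocity head = v²/(2g) = 0.88² / (2 × 9.81) = 0.039 m.
h = z + ψ + v²/(2g) = 179.27 + 38.33 + 0.039 = 217.64 m.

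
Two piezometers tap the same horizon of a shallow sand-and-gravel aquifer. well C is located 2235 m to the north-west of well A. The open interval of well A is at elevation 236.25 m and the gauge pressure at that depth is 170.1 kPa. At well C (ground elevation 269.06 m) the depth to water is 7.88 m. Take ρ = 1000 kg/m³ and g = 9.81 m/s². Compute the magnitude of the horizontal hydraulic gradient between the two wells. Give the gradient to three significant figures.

i ≈ 0.00340

Pressure head at well A: ψ = P/(ρg) = 170.1×1000 / (1000 × 9.81) = 17.34 m.
Total head at well A: h = z + ψ = 236.25 + 17.34 = 253.59 m.
Total head at well C: h = 269.06 − 7.88 = 261.18 m.
Head difference: h(well A) − h(well C) = 253.59 − 261.18 = -7.59 m.
Hydraulic gradient: i = |Δh| / L = 7.59 / 2235 = 0.00340.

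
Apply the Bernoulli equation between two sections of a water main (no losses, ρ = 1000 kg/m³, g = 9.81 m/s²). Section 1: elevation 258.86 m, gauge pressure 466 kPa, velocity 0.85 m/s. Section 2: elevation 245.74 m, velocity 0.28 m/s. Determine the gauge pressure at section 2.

P₂ ≈ 595 kPa

Pressure head at 1: ψ₁ = P₁/(ρg) = 466×1000 / (1000 × 9.81) = 47.50 m.
Velocity heads: v₁²/2g = 0.85²/19.62 = 0.037 m; v₂²/2g = 0.28²/19.62 = 0.004 m.
Total head H = z₁ + ψ₁ + v₁²/2g = 258.86 + 47.50 + 0.037 = 306.40 m.
ψ₂ = H − z₂ − v₂²/2g = 306.40 − 245.74 − 0.004 = 60.66 m.
P₂ = ρgψ₂ = 1000 × 9.81 × 60.66 ≈ 595 kPa.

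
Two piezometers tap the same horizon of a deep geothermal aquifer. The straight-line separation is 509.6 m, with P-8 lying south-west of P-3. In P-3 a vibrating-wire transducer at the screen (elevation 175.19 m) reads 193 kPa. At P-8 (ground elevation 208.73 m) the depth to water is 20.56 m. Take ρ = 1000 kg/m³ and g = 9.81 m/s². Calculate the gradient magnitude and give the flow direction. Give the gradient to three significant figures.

Pressure head at P-3: ψ = P/(ρg) = 193×1000 / (1000 × 9.81) = 19.67 m.
Total head at P-3: h = z + ψ = 175.19 + 19.67 = 194.86 m.
Total head at P-8: h = 208.73 − 20.56 = 188.17 m.
Head difference: h(P-3) − h(P-8) = 194.86 − 188.17 = 6.69 m.
Hydraulic gradient: i = |Δh| / L = 6.69 / 509.6 = 0.0131.
Flow is from higher to lower head: from P-3 toward P-8, i.e. toward the south-west.

i ≈ 0.0131; groundwater flows toward the south-west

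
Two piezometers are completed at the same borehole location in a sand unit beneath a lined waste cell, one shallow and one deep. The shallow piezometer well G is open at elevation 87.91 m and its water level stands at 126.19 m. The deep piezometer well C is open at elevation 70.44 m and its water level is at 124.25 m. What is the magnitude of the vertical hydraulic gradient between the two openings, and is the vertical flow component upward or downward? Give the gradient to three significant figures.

Total head at well G: h = 126.19 m (water level in the standpipe).
Total head at well C: h = 124.25 m.
Δh = h(well G) − h(well C) = 126.19 − 124.25 = 1.94 m.
Vertical separation Δz = 87.91 − 70.44 = 17.47 m.
|i_v| = |Δh| / Δz = 1.94 / 17.47 = 0.111.
Head is higher in the shallow piezometer, so vertical flow is downward (recharge condition).

|i_v| ≈ 0.111; vertical flow is downward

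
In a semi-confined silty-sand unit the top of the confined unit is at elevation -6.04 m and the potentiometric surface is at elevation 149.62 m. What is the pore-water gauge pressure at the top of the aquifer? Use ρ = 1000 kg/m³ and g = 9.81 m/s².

Pressure head at the aquifer top: ψ = h − z = 149.62 − (-6.04) = 155.66 m.
P = ρgψ = 1000 × 9.81 × 155.66 = 1527025 Pa ≈ 1530 kPa.

P ≈ 1530 kPa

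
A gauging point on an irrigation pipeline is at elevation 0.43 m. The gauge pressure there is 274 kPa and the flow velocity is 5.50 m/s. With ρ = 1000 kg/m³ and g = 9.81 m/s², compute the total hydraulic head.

Pressure head ψ = P/(ρg) = 274×1000 / (1000 × 9.81) = 27.93 m.
Velocity head = v²/(2g) = 5.50² / (2 × 9.81) = 1.542 m.
h = z + ψ + v²/(2g) = 0.43 + 27.93 + 1.542 = 29.90 m.

h ≈ 29.90 m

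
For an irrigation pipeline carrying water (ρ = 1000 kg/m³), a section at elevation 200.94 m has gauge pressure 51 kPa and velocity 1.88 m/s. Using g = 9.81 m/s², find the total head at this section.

Pressure head ψ = P/(ρg) = 51×1000 / (1000 × 9.81) = 5.20 m.
Velocity head = v²/(2g) = 1.88² / (2 × 9.81) = 0.180 m.
h = z + ψ + v²/(2g) = 200.94 + 5.20 + 0.180 = 206.32 m.

h ≈ 206.32 m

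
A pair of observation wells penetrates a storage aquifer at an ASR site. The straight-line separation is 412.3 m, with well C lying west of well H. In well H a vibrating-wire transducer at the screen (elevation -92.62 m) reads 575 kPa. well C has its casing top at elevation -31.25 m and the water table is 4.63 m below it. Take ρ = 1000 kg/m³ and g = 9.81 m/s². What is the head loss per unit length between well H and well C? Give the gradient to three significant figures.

i ≈ 0.00454 m/m

Pressure head at well H: ψ = P/(ρg) = 575×1000 / (1000 × 9.81) = 58.61 m.
Total head at well H: h = z + ψ = -92.62 + 58.61 = -34.01 m.
Total head at well C: h = -31.25 − 4.63 = -35.88 m.
Head difference: h(well H) − h(well C) = -34.01 − (-35.88) = 1.87 m.
Hydraulic gradient: i = |Δh| / L = 1.87 / 412.3 = 0.00454.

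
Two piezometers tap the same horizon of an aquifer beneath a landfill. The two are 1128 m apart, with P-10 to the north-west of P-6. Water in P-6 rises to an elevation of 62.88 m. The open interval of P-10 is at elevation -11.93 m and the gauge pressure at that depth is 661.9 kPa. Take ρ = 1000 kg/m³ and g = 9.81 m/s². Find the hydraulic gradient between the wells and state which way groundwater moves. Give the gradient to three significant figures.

Total head at P-6: h = 62.88 m (water level in the piezometer is the total head).
Pressure head at P-10: ψ = P/(ρg) = 661.9×1000 / (1000 × 9.81) = 67.47 m.
Total head at P-10: h = z + ψ = -11.93 + 67.47 = 55.54 m.
Head difference: h(P-6) − h(P-10) = 62.88 − 55.54 = 7.34 m.
Hydraulic gradient: i = |Δh| / L = 7.34 / 1128 = 0.00651.
Flow is from higher to lower head: from P-6 toward P-10, i.e. toward the north-west.

i ≈ 0.00651; groundwater flows toward the north-west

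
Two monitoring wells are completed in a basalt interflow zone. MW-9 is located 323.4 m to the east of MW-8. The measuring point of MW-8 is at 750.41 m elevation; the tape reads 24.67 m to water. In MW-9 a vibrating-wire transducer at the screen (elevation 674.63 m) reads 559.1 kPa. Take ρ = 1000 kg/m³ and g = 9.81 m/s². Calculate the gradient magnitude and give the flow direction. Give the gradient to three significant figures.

i ≈ 0.0182; groundwater flows toward the west

Total head at MW-8: h = 750.41 − 24.67 = 725.74 m.
Pressure head at MW-9: ψ = P/(ρg) = 559.1×1000 / (1000 × 9.81) = 56.99 m.
Total head at MW-9: h = z + ψ = 674.63 + 56.99 = 731.62 m.
Head difference: h(MW-8) − h(MW-9) = 725.74 − 731.62 = -5.88 m.
Hydraulic gradient: i = |Δh| / L = 5.88 / 323.4 = 0.0182.
Flow is from higher to lower head: from MW-9 toward MW-8, i.e. toward the west.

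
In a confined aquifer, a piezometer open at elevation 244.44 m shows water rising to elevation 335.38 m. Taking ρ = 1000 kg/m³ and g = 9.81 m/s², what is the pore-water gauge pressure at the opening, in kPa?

P ≈ 892 kPa

Pressure head ψ = h − z = 335.38 − 244.44 = 90.94 m.
P = ρgψ = 1000 × 9.81 × 90.94 = 892121 Pa ≈ 892 kPa.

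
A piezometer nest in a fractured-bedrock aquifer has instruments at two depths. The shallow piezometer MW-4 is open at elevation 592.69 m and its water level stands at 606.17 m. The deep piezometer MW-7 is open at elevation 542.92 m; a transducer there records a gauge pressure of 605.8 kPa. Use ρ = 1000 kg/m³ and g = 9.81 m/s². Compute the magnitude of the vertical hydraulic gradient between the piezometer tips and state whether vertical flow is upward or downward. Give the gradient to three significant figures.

|i_v| ≈ 0.0301; vertical flow is downward

Total head at MW-4: h = 606.17 m (water level in the standpipe).
Pressure head at MW-7: ψ = P/(ρg) = 605.8×1000 / (1000 × 9.81) = 61.75 m.
Total head at MW-7: h = z + ψ = 542.92 + 61.75 = 604.67 m.
Δh = h(MW-4) − h(MW-7) = 606.17 − 604.67 = 1.50 m.
Vertical separation Δz = 592.69 − 542.92 = 49.77 m.
|i_v| = |Δh| / Δz = 1.50 / 49.77 = 0.0301.
Head is higher in the shallow piezometer, so vertical flow is downward (recharge condition).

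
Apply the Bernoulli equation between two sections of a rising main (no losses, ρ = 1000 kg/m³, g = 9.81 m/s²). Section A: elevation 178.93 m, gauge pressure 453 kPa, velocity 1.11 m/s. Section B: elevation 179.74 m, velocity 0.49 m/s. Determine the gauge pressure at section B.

P₂ ≈ 446 kPa

Pressure head at A: ψ₁ = P₁/(ρg) = 453×1000 / (1000 × 9.81) = 46.18 m.
Velocity heads: v₁²/2g = 1.11²/19.62 = 0.063 m; v₂²/2g = 0.49²/19.62 = 0.012 m.
Total head H = z₁ + ψ₁ + v₁²/2g = 178.93 + 46.18 + 0.063 = 225.17 m.
ψ₂ = H − z₂ − v₂²/2g = 225.17 − 179.74 − 0.012 = 45.42 m.
P₂ = ρgψ₂ = 1000 × 9.81 × 45.42 ≈ 446 kPa.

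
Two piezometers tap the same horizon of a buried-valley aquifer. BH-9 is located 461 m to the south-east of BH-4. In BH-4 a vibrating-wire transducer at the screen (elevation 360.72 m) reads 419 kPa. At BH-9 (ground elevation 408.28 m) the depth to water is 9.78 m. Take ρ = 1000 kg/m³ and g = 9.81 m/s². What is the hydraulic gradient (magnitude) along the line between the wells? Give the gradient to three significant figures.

Pressure head at BH-4: ψ = P/(ρg) = 419×1000 / (1000 × 9.81) = 42.71 m.
Total head at BH-4: h = z + ψ = 360.72 + 42.71 = 403.43 m.
Total head at BH-9: h = 408.28 − 9.78 = 398.50 m.
Head difference: h(BH-4) − h(BH-9) = 403.43 − 398.50 = 4.93 m.
Hydraulic gradient: i = |Δh| / L = 4.93 / 461 = 0.0107.

i ≈ 0.0107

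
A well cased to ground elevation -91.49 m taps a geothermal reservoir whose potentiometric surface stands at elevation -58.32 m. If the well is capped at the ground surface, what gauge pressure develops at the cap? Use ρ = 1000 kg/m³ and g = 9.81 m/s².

Head above the cap: Δh = -58.32 − (-91.49) = 33.17 m.
P = ρgΔh = 1000 × 9.81 × 33.17 = 325398 Pa ≈ 325 kPa.

P ≈ 325 kPa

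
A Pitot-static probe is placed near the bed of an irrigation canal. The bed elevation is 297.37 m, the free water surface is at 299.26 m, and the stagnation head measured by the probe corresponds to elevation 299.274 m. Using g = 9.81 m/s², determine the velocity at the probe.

Near the bed, under hydrostatic conditions, the piezometric head (z + ψ) equals the free-surface elevation, 299.26 m.
Velocity head = total − piezometric = 299.274 − 299.26 = 0.014 m.
v = √(2g·h_v) = √(2 × 9.81 × 0.014) = 0.524 m/s.

v ≈ 0.524 m/s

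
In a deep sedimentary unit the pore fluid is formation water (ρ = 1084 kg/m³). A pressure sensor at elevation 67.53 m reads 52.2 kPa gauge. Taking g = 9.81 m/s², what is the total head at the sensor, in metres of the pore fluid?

h ≈ 72.44 m

ψ = P/(ρg) = 52.2×1000 / (1084 × 9.81) = 4.91 m.
h = z + ψ = 67.53 + 4.91 = 72.44 m.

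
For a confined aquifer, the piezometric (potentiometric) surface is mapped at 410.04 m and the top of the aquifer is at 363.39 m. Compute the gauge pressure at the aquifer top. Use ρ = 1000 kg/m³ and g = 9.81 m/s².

P ≈ 458 kPa

Pressure head at the aquifer top: ψ = h − z = 410.04 − 363.39 = 46.65 m.
P = ρgψ = 1000 × 9.81 × 46.65 = 457637 Pa ≈ 458 kPa.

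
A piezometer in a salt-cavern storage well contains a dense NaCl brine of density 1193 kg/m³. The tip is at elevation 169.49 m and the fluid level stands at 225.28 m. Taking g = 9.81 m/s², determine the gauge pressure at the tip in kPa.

Pressure head ψ = h − z = 225.28 − 169.49 = 55.79 m.
P = ρgψ = 1193 × 9.81 × 55.79 = 652929 Pa ≈ 653 kPa.

P ≈ 653 kPa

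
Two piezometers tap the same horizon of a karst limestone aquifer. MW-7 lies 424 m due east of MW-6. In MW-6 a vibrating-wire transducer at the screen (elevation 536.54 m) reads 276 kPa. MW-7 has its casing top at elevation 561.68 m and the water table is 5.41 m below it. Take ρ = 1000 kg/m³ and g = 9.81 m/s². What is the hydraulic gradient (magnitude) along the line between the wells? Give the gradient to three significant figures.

Pressure head at MW-6: ψ = P/(ρg) = 276×1000 / (1000 × 9.81) = 28.13 m.
Total head at MW-6: h = z + ψ = 536.54 + 28.13 = 564.67 m.
Total head at MW-7: h = 561.68 − 5.41 = 556.27 m.
Head difference: h(MW-6) − h(MW-7) = 564.67 − 556.27 = 8.40 m.
Hydraulic gradient: i = |Δh| / L = 8.40 / 424 = 0.0198.

i ≈ 0.0198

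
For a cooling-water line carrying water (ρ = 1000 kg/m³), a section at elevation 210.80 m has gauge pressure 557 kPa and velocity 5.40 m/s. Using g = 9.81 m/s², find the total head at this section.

h ≈ 269.07 m

Pressure head ψ = P/(ρg) = 557×1000 / (1000 × 9.81) = 56.78 m.
Velocity head = v²/(2g) = 5.40² / (2 × 9.81) = 1.486 m.
h = z + ψ + v²/(2g) = 210.80 + 56.78 + 1.486 = 269.07 m.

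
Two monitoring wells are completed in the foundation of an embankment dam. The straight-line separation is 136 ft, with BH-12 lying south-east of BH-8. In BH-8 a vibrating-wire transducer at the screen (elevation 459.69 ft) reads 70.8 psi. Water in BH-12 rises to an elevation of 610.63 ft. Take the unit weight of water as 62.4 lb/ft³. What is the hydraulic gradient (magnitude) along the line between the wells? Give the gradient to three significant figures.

i ≈ 0.0915

Pressure head at BH-8: ψ = 144·P/γ = 144 × 70.8 / 62.4 = 163.38 ft.
Total head at BH-8: h = z + ψ = 459.69 + 163.38 = 623.07 ft.
Total head at BH-12: h = 610.63 ft (water level in the piezometer is the total head).
Head difference: h(BH-8) − h(BH-12) = 623.07 − 610.63 = 12.44 ft.
Hydraulic gradient: i = |Δh| / L = 12.44 / 136 = 0.0915.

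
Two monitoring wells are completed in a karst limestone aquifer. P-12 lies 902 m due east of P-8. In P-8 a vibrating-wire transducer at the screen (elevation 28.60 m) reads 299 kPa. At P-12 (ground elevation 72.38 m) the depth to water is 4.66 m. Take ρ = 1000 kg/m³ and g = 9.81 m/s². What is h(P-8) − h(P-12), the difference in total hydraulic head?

Pressure head at P-8: ψ = P/(ρg) = 299×1000 / (1000 × 9.81) = 30.48 m.
Total head at P-8: h = z + ψ = 28.60 + 30.48 = 59.08 m.
Total head at P-12: h = 72.38 − 4.66 = 67.72 m.
Head difference: h(P-8) − h(P-12) = 59.08 − 67.72 = -8.64 m.

Δh ≈ -8.64 m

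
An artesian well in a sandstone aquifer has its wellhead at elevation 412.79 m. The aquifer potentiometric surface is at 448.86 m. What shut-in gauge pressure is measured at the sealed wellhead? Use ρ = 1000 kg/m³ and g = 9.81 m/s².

Head above the cap: Δh = 448.86 − 412.79 = 36.07 m.
P = ρgΔh = 1000 × 9.81 × 36.07 = 353847 Pa ≈ 354 kPa.

P ≈ 354 kPa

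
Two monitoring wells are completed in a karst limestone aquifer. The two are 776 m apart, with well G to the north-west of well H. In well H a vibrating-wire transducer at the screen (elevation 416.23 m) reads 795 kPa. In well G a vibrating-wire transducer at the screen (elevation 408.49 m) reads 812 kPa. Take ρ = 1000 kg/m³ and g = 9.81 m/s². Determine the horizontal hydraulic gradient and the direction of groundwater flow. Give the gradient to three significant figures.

Pressure head at well H: ψ = P/(ρg) = 795×1000 / (1000 × 9.81) = 81.04 m.
Total head at well H: h = z + ψ = 416.23 + 81.04 = 497.27 m.
Pressure head at well G: ψ = P/(ρg) = 812×1000 / (1000 × 9.81) = 82.77 m.
Total head at well G: h = z + ψ = 408.49 + 82.77 = 491.26 m.
Head difference: h(well H) − h(well G) = 497.27 − 491.26 = 6.01 m.
Hydraulic gradient: i = |Δh| / L = 6.01 / 776 = 0.00774.
Flow is from higher to lower head: from well H toward well G, i.e. toward the north-west.

i ≈ 0.00774; groundwater flows toward the north-west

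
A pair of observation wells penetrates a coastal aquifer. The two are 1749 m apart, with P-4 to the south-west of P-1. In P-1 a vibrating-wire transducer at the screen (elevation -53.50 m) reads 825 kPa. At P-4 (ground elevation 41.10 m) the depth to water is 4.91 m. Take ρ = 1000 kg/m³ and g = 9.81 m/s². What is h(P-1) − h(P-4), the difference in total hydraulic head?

Δh ≈ -5.59 m

Pressure head at P-1: ψ = P/(ρg) = 825×1000 / (1000 × 9.81) = 84.10 m.
Total head at P-1: h = z + ψ = -53.50 + 84.10 = 30.60 m.
Total head at P-4: h = 41.10 − 4.91 = 36.19 m.
Head difference: h(P-1) − h(P-4) = 30.60 − 36.19 = -5.59 m.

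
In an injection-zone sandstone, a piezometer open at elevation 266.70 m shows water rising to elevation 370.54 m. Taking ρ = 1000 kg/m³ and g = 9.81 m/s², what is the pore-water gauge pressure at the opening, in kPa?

Pressure head ψ = h − z = 370.54 − 266.70 = 103.84 m.
P = ρgψ = 1000 × 9.81 × 103.84 = 1018670 Pa ≈ 1020 kPa.

P ≈ 1020 kPa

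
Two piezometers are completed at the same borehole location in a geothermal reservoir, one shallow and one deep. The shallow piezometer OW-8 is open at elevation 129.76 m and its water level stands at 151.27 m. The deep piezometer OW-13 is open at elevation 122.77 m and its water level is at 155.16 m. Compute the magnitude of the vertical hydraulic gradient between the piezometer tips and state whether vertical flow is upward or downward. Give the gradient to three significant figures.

Total head at OW-8: h = 151.27 m (water level in the standpipe).
Total head at OW-13: h = 155.16 m.
Δh = h(OW-8) − h(OW-13) = 151.27 − 155.16 = -3.89 m.
Vertical separation Δz = 129.76 − 122.77 = 6.99 m.
|i_v| = |Δh| / Δz = 3.89 / 6.99 = 0.557.
Head is higher in the deep piezometer, so vertical flow is upward (discharge condition).

|i_v| ≈ 0.557; vertical flow is upward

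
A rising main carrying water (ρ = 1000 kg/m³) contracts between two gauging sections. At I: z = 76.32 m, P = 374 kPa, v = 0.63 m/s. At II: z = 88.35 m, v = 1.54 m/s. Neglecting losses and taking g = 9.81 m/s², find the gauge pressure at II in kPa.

Pressure head at I: ψ₁ = P₁/(ρg) = 374×1000 / (1000 × 9.81) = 38.12 m.
Velocity heads: v₁²/2g = 0.63²/19.62 = 0.020 m; v₂²/2g = 1.54²/19.62 = 0.121 m.
Total head H = z₁ + ψ₁ + v₁²/2g = 76.32 + 38.12 + 0.020 = 114.46 m.
ψ₂ = H − z₂ − v₂²/2g = 114.46 − 88.35 − 0.121 = 25.99 m.
P₂ = ρgψ₂ = 1000 × 9.81 × 25.99 ≈ 255 kPa.

P₂ ≈ 255 kPa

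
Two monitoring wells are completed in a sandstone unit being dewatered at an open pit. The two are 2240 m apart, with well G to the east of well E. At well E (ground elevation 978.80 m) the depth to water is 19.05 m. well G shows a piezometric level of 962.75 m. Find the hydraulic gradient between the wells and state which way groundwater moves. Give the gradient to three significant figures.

i ≈ 0.00134; groundwater flows toward the west

Total head at well E: h = 978.80 − 19.05 = 959.75 m.
Total head at well G: h = 962.75 m (water level in the piezometer is the total head).
Head difference: h(well E) − h(well G) = 959.75 − 962.75 = -3.00 m.
Hydraulic gradient: i = |Δh| / L = 3.00 / 2240 = 0.00134.
Flow is from higher to lower head: from well G toward well E, i.e. toward the west.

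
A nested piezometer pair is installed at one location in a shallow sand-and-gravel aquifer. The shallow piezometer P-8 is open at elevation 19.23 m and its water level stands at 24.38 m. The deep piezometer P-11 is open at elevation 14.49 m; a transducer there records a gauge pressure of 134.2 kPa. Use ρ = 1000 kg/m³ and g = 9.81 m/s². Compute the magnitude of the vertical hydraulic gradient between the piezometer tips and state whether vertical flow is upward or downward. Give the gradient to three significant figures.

Total head at P-8: h = 24.38 m (water level in the standpipe).
Pressure head at P-11: ψ = P/(ρg) = 134.2×1000 / (1000 × 9.81) = 13.68 m.
Total head at P-11: h = z + ψ = 14.49 + 13.68 = 28.17 m.
Δh = h(P-8) − h(P-11) = 24.38 − 28.17 = -3.79 m.
Vertical separation Δz = 19.23 − 14.49 = 4.74 m.
|i_v| = |Δh| / Δz = 3.79 / 4.74 = 0.800.
Head is higher in the deep piezometer, so vertical flow is upward (discharge condition).

|i_v| ≈ 0.800; vertical flow is upward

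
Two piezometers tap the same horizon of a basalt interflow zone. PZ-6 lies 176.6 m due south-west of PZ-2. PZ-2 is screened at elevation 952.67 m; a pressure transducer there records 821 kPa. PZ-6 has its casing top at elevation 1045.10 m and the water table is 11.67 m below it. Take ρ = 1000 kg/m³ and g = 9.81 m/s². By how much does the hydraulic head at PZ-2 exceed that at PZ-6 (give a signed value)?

Δh ≈ 2.93 m

Pressure head at PZ-2: ψ = P/(ρg) = 821×1000 / (1000 × 9.81) = 83.69 m.
Total head at PZ-2: h = z + ψ = 952.67 + 83.69 = 1036.36 m.
Total head at PZ-6: h = 1045.10 − 11.67 = 1033.43 m.
Head difference: h(PZ-2) − h(PZ-6) = 1036.36 − 1033.43 = 2.93 m.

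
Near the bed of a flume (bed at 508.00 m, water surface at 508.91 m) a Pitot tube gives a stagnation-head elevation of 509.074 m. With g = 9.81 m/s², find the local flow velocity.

Near the bed, under hydrostatic conditions, the piezometric head (z + ψ) equals the free-surface elevation, 508.91 m.
Velocity head = total − piezometric = 509.074 − 508.91 = 0.164 m.
v = √(2g·h_v) = √(2 × 9.81 × 0.164) = 1.79 m/s.

v ≈ 1.79 m/s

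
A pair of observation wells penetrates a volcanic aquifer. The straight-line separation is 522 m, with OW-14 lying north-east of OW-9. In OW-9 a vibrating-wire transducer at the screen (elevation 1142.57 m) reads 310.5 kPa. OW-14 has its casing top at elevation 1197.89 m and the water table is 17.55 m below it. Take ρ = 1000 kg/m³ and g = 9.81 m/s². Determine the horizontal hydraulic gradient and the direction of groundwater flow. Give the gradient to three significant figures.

Pressure head at OW-9: ψ = P/(ρg) = 310.5×1000 / (1000 × 9.81) = 31.65 m.
Total head at OW-9: h = z + ψ = 1142.57 + 31.65 = 1174.22 m.
Total head at OW-14: h = 1197.89 − 17.55 = 1180.34 m.
Head difference: h(OW-9) − h(OW-14) = 1174.22 − 1180.34 = -6.12 m.
Hydraulic gradient: i = |Δh| / L = 6.12 / 522 = 0.0117.
Flow is from higher to lower head: from OW-14 toward OW-9, i.e. toward the south-west.

i ≈ 0.0117; groundwater flows toward the south-west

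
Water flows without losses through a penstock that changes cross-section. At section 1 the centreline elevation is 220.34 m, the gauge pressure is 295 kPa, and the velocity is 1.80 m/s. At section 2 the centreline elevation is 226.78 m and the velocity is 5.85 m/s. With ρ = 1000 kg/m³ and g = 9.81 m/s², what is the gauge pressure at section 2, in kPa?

Pressure head at 1: ψ₁ = P₁/(ρg) = 295×1000 / (1000 × 9.81) = 30.07 m.
Velocity heads: v₁²/2g = 1.80²/19.62 = 0.165 m; v₂²/2g = 5.85²/19.62 = 1.744 m.
Total head H = z₁ + ψ₁ + v₁²/2g = 220.34 + 30.07 + 0.165 = 250.57 m.
ψ₂ = H − z₂ − v₂²/2g = 250.57 − 226.78 − 1.744 = 22.05 m.
P₂ = ρgψ₂ = 1000 × 9.81 × 22.05 ≈ 216 kPa.

P₂ ≈ 216 kPa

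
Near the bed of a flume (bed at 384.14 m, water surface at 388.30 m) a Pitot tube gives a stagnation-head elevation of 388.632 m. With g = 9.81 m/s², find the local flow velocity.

Near the bed, under hydrostatic conditions, the piezometric head (z + ψ) equals the free-surface elevation, 388.30 m.
Velocity head = total − piezometric = 388.632 − 388.30 = 0.332 m.
v = √(2g·h_v) = √(2 × 9.81 × 0.332) = 2.55 m/s.

v ≈ 2.55 m/s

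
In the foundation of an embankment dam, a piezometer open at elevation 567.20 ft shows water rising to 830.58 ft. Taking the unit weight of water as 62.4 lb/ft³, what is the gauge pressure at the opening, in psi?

P ≈ 114 psi

Pressure head ψ = h − z = 830.58 − 567.20 = 263.38 ft.
P = γ·ψ / 144 = 62.4 × 263.38 / 144 = 114 psi.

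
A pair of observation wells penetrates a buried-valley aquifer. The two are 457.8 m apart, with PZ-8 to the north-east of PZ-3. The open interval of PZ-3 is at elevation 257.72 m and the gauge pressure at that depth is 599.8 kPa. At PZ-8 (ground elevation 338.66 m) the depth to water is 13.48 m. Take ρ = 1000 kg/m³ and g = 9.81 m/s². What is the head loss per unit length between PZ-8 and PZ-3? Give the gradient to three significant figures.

Pressure head at PZ-3: ψ = P/(ρg) = 599.8×1000 / (1000 × 9.81) = 61.14 m.
Total head at PZ-3: h = z + ψ = 257.72 + 61.14 = 318.86 m.
Total head at PZ-8: h = 338.66 − 13.48 = 325.18 m.
Head difference: h(PZ-3) − h(PZ-8) = 318.86 − 325.18 = -6.32 m.
Hydraulic gradient: i = |Δh| / L = 6.32 / 457.8 = 0.0138.

i ≈ 0.0138 m/m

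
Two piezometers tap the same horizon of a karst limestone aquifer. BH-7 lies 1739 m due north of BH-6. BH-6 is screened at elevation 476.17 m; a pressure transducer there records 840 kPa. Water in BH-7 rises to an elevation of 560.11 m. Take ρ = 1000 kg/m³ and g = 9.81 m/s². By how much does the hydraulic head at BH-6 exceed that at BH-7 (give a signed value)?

Pressure head at BH-6: ψ = P/(ρg) = 840×1000 / (1000 × 9.81) = 85.63 m.
Total head at BH-6: h = z + ψ = 476.17 + 85.63 = 561.80 m.
Total head at BH-7: h = 560.11 m (water level in the piezometer is the total head).
Head difference: h(BH-6) − h(BH-7) = 561.80 − 560.11 = 1.69 m.

Δh ≈ 1.69 m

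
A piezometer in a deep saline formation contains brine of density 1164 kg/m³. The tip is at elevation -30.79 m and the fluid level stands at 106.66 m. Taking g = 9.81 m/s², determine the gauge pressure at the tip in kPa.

Pressure head ψ = h − z = 106.66 − (-30.79) = 137.45 m.
P = ρgψ = 1164 × 9.81 × 137.45 = 1569520 Pa ≈ 1570 kPa.

P ≈ 1570 kPa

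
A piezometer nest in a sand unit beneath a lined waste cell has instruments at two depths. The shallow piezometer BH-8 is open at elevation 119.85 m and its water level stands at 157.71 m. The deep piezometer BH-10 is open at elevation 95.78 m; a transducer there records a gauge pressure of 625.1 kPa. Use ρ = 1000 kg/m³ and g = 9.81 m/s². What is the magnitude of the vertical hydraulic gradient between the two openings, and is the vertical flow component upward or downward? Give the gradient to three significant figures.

|i_v| ≈ 0.0744; vertical flow is upward

Total head at BH-8: h = 157.71 m (water level in the standpipe).
Pressure head at BH-10: ψ = P/(ρg) = 625.1×1000 / (1000 × 9.81) = 63.72 m.
Total head at BH-10: h = z + ψ = 95.78 + 63.72 = 159.50 m.
Δh = h(BH-8) − h(BH-10) = 157.71 − 159.50 = -1.79 m.
Vertical separation Δz = 119.85 − 95.78 = 24.07 m.
|i_v| = |Δh| / Δz = 1.79 / 24.07 = 0.0744.
Head is higher in the deep piezometer, so vertical flow is upward (discharge condition).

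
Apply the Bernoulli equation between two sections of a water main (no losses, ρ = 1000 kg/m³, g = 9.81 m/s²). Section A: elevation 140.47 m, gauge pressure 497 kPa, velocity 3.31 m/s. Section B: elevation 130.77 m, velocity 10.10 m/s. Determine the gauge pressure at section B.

P₂ ≈ 547 kPa

Pressure head at A: ψ₁ = P₁/(ρg) = 497×1000 / (1000 × 9.81) = 50.66 m.
Velocity heads: v₁²/2g = 3.31²/19.62 = 0.558 m; v₂²/2g = 10.10²/19.62 = 5.199 m.
Total head H = z₁ + ψ₁ + v₁²/2g = 140.47 + 50.66 + 0.558 = 191.69 m.
ψ₂ = H − z₂ − v₂²/2g = 191.69 − 130.77 − 5.199 = 55.72 m.
P₂ = ρgψ₂ = 1000 × 9.81 × 55.72 ≈ 547 kPa.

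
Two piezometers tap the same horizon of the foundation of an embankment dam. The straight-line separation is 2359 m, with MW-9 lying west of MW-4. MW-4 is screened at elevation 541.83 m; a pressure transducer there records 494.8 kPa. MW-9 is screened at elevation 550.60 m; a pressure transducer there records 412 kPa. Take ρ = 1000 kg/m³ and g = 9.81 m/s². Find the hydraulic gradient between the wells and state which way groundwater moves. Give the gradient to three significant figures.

i ≈ 0.000140; groundwater flows toward the east

Pressure head at MW-4: ψ = P/(ρg) = 494.8×1000 / (1000 × 9.81) = 50.44 m.
Total head at MW-4: h = z + ψ = 541.83 + 50.44 = 592.27 m.
Pressure head at MW-9: ψ = P/(ρg) = 412×1000 / (1000 × 9.81) = 42.00 m.
Total head at MW-9: h = z + ψ = 550.60 + 42.00 = 592.60 m.
Head difference: h(MW-4) − h(MW-9) = 592.27 − 592.60 = -0.33 m.
Hydraulic gradient: i = |Δh| / L = 0.33 / 2359 = 0.000140.
Flow is from higher to lower head: from MW-9 toward MW-4, i.e. toward the east.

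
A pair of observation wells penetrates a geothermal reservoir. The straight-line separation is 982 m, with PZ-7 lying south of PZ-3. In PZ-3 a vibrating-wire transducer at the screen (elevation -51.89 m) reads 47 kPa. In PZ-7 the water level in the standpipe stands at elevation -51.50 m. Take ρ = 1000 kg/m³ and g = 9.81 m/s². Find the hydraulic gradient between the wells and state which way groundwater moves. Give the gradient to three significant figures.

Pressure head at PZ-3: ψ = P/(ρg) = 47×1000 / (1000 × 9.81) = 4.79 m.
Total head at PZ-3: h = z + ψ = -51.89 + 4.79 = -47.10 m.
Total head at PZ-7: h = -51.50 m (water level in the piezometer is the total head).
Head difference: h(PZ-3) − h(PZ-7) = -47.10 − (-51.50) = 4.40 m.
Hydraulic gradient: i = |Δh| / L = 4.40 / 982 = 0.00448.
Flow is from higher to lower head: from PZ-3 toward PZ-7, i.e. toward the south.

i ≈ 0.00448; groundwater flows toward the south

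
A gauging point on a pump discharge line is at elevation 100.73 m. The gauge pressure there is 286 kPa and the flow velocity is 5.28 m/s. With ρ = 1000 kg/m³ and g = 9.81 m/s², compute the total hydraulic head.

Pressure head ψ = P/(ρg) = 286×1000 / (1000 × 9.81) = 29.15 m.
Velocity head = v²/(2g) = 5.28² / (2 × 9.81) = 1.421 m.
h = z + ψ + v²/(2g) = 100.73 + 29.15 + 1.421 = 131.30 m.

h ≈ 131.30 m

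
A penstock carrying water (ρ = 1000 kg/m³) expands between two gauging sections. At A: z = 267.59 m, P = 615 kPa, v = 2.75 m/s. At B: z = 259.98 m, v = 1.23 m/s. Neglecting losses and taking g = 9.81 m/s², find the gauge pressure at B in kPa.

Pressure head at A: ψ₁ = P₁/(ρg) = 615×1000 / (1000 × 9.81) = 62.69 m.
Velocity heads: v₁²/2g = 2.75²/19.62 = 0.385 m; v₂²/2g = 1.23²/19.62 = 0.077 m.
Total head H = z₁ + ψ₁ + v₁²/2g = 267.59 + 62.69 + 0.385 = 330.66 m.
ψ₂ = H − z₂ − v₂²/2g = 330.66 − 259.98 − 0.077 = 70.60 m.
P₂ = ρgψ₂ = 1000 × 9.81 × 70.60 ≈ 693 kPa.

P₂ ≈ 693 kPa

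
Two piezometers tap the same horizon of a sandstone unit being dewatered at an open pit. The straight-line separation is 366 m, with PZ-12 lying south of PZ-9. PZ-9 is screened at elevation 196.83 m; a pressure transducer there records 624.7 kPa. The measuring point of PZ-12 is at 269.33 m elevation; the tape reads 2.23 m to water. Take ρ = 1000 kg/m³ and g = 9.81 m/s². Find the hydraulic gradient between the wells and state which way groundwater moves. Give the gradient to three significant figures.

Pressure head at PZ-9: ψ = P/(ρg) = 624.7×1000 / (1000 × 9.81) = 63.68 m.
Total head at PZ-9: h = z + ψ = 196.83 + 63.68 = 260.51 m.
Total head at PZ-12: h = 269.33 − 2.23 = 267.10 m.
Head difference: h(PZ-9) − h(PZ-12) = 260.51 − 267.10 = -6.59 m.
Hydraulic gradient: i = |Δh| / L = 6.59 / 366 = 0.0180.
Flow is from higher to lower head: from PZ-12 toward PZ-9, i.e. toward the north.

i ≈ 0.0180; groundwater flows toward the north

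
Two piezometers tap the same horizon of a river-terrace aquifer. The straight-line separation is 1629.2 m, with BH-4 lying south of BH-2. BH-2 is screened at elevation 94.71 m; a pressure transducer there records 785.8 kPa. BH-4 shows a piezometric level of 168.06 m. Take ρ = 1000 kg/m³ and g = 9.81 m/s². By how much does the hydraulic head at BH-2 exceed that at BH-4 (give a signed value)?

Δh ≈ 6.75 m

Pressure head at BH-2: ψ = P/(ρg) = 785.8×1000 / (1000 × 9.81) = 80.10 m.
Total head at BH-2: h = z + ψ = 94.71 + 80.10 = 174.81 m.
Total head at BH-4: h = 168.06 m (water level in the piezometer is the total head).
Head difference: h(BH-2) − h(BH-4) = 174.81 − 168.06 = 6.75 m.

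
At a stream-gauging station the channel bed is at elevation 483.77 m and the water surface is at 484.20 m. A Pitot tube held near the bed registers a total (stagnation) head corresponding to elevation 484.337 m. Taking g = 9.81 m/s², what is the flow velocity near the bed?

v ≈ 1.64 m/s

Near the bed, under hydrostatic conditions, the piezometric head (z + ψ) equals the free-surface elevation, 484.20 m.
Velocity head = total − piezometric = 484.337 − 484.20 = 0.137 m.
v = √(2g·h_v) = √(2 × 9.81 × 0.137) = 1.64 m/s.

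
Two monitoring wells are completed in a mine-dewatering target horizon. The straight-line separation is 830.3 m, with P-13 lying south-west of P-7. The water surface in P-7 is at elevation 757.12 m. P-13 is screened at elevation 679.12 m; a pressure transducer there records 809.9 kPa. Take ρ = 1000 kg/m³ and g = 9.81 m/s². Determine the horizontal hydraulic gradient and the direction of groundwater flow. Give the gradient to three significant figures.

Total head at P-7: h = 757.12 m (water level in the piezometer is the total head).
Pressure head at P-13: ψ = P/(ρg) = 809.9×1000 / (1000 × 9.81) = 82.56 m.
Total head at P-13: h = z + ψ = 679.12 + 82.56 = 761.68 m.
Head difference: h(P-7) − h(P-13) = 757.12 − 761.68 = -4.56 m.
Hydraulic gradient: i = |Δh| / L = 4.56 / 830.3 = 0.00549.
Flow is from higher to lower head: from P-13 toward P-7, i.e. toward the north-east.

i ≈ 0.00549; groundwater flows toward the north-east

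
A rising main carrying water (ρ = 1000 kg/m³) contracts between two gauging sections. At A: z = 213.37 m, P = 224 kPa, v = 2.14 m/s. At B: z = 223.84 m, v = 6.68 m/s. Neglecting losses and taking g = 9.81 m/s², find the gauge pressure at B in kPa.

Pressure head at A: ψ₁ = P₁/(ρg) = 224×1000 / (1000 × 9.81) = 22.83 m.
Velocity heads: v₁²/2g = 2.14²/19.62 = 0.233 m; v₂²/2g = 6.68²/19.62 = 2.274 m.
Total head H = z₁ + ψ₁ + v₁²/2g = 213.37 + 22.83 + 0.233 = 236.43 m.
ψ₂ = H − z₂ − v₂²/2g = 236.43 − 223.84 − 2.274 = 10.32 m.
P₂ = ρgψ₂ = 1000 × 9.81 × 10.32 ≈ 101 kPa.

P₂ ≈ 101 kPa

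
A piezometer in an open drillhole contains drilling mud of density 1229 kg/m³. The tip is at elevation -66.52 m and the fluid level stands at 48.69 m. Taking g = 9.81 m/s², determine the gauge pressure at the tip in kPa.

Pressure head ψ = h − z = 48.69 − (-66.52) = 115.21 m.
P = ρgψ = 1229 × 9.81 × 115.21 = 1389028 Pa ≈ 1390 kPa.

P ≈ 1390 kPa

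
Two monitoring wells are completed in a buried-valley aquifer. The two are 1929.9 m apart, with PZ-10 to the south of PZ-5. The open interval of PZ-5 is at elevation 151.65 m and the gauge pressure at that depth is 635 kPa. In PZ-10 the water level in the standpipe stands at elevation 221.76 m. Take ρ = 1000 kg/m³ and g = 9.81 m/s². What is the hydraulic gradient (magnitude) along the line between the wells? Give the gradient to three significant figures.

Pressure head at PZ-5: ψ = P/(ρg) = 635×1000 / (1000 × 9.81) = 64.73 m.
Total head at PZ-5: h = z + ψ = 151.65 + 64.73 = 216.38 m.
Total head at PZ-10: h = 221.76 m (water level in the piezometer is the total head).
Head difference: h(PZ-5) − h(PZ-10) = 216.38 − 221.76 = -5.38 m.
Hydraulic gradient: i = |Δh| / L = 5.38 / 1929.9 = 0.00279.

i ≈ 0.00279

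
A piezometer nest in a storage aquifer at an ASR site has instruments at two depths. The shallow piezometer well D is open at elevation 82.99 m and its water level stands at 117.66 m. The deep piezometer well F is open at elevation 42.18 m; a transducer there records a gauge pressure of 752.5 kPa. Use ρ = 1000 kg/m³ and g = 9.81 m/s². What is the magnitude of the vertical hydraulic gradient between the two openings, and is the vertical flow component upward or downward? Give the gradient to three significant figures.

Total head at well D: h = 117.66 m (water level in the standpipe).
Pressure head at well F: ψ = P/(ρg) = 752.5×1000 / (1000 × 9.81) = 76.71 m.
Total head at well F: h = z + ψ = 42.18 + 76.71 = 118.89 m.
Δh = h(well D) − h(well F) = 117.66 − 118.89 = -1.23 m.
Vertical separation Δz = 82.99 − 42.18 = 40.81 m.
|i_v| = |Δh| / Δz = 1.23 / 40.81 = 0.0301.
Head is higher in the deep piezometer, so vertical flow is upward (discharge condition).

|i_v| ≈ 0.0301; vertical flow is upward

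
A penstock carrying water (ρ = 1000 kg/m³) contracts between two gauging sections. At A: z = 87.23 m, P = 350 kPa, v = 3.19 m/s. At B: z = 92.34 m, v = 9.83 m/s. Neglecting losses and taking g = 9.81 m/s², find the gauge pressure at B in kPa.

Pressure head at A: ψ₁ = P₁/(ρg) = 350×1000 / (1000 × 9.81) = 35.68 m.
Velocity heads: v₁²/2g = 3.19²/19.62 = 0.519 m; v₂²/2g = 9.83²/19.62 = 4.925 m.
Total head H = z₁ + ψ₁ + v₁²/2g = 87.23 + 35.68 + 0.519 = 123.43 m.
ψ₂ = H − z₂ − v₂²/2g = 123.43 − 92.34 − 4.925 = 26.17 m.
P₂ = ρgψ₂ = 1000 × 9.81 × 26.17 ≈ 257 kPa.

P₂ ≈ 257 kPa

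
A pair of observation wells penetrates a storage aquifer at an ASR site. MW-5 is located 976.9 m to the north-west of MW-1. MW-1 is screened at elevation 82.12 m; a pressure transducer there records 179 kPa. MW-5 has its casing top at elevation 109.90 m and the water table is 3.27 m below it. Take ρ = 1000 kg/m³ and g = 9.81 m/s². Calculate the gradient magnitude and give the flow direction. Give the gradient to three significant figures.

i ≈ 0.00641; groundwater flows toward the south-east

Pressure head at MW-1: ψ = P/(ρg) = 179×1000 / (1000 × 9.81) = 18.25 m.
Total head at MW-1: h = z + ψ = 82.12 + 18.25 = 100.37 m.
Total head at MW-5: h = 109.90 − 3.27 = 106.63 m.
Head difference: h(MW-1) − h(MW-5) = 100.37 − 106.63 = -6.26 m.
Hydraulic gradient: i = |Δh| / L = 6.26 / 976.9 = 0.00641.
Flow is from higher to lower head: from MW-5 toward MW-1, i.e. toward the south-east.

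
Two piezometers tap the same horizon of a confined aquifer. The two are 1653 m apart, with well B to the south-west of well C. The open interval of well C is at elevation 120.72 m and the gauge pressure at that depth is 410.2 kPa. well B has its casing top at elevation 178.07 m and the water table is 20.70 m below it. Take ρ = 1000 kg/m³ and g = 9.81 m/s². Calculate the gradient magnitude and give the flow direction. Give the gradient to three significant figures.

i ≈ 0.00312; groundwater flows toward the south-west

Pressure head at well C: ψ = P/(ρg) = 410.2×1000 / (1000 × 9.81) = 41.81 m.
Total head at well C: h = z + ψ = 120.72 + 41.81 = 162.53 m.
Total head at well B: h = 178.07 − 20.70 = 157.37 m.
Head difference: h(well C) − h(well B) = 162.53 − 157.37 = 5.16 m.
Hydraulic gradient: i = |Δh| / L = 5.16 / 1653 = 0.00312.
Flow is from higher to lower head: from well C toward well B, i.e. toward the south-west.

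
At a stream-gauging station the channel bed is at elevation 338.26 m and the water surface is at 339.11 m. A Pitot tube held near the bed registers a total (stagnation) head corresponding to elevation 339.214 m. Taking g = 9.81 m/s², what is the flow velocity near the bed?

Near the bed, under hydrostatic conditions, the piezometric head (z + ψ) equals the free-surface elevation, 339.11 m.
Velocity head = total − piezometric = 339.214 − 339.11 = 0.104 m.
v = √(2g·h_v) = √(2 × 9.81 × 0.104) = 1.43 m/s.

v ≈ 1.43 m/s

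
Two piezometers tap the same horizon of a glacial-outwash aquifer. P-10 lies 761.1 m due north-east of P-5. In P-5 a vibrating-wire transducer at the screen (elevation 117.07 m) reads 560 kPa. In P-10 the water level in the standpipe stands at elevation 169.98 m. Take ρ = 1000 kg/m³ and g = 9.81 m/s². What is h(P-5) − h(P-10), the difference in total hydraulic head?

Δh ≈ 4.17 m

Pressure head at P-5: ψ = P/(ρg) = 560×1000 / (1000 × 9.81) = 57.08 m.
Total head at P-5: h = z + ψ = 117.07 + 57.08 = 174.15 m.
Total head at P-10: h = 169.98 m (water level in the piezometer is the total head).
Head difference: h(P-5) − h(P-10) = 174.15 − 169.98 = 4.17 m.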